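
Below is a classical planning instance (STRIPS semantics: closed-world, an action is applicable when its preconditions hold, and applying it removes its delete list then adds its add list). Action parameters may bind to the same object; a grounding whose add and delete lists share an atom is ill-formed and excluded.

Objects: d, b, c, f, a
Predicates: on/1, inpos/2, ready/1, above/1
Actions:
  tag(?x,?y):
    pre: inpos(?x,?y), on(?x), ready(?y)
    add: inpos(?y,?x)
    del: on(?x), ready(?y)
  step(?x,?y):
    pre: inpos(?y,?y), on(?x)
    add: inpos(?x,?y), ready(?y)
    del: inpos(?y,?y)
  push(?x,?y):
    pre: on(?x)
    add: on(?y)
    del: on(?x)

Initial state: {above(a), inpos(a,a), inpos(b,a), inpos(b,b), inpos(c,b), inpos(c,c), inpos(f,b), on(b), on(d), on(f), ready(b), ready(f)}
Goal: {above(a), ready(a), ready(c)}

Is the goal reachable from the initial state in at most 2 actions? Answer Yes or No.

1. step(d,c)  →  {above(a), inpos(a,a), inpos(b,a), inpos(b,b), inpos(c,b), inpos(d,c), inpos(f,b), on(b), on(d), on(f), ready(b), ready(c), ready(f)}
2. step(d,a)  →  {above(a), inpos(b,a), inpos(b,b), inpos(c,b), inpos(d,a), inpos(d,c), inpos(f,b), on(b), on(d), on(f), ready(a), ready(b), ready(c), ready(f)}
optimal plan length = 2; 2 ≤ 2

Yes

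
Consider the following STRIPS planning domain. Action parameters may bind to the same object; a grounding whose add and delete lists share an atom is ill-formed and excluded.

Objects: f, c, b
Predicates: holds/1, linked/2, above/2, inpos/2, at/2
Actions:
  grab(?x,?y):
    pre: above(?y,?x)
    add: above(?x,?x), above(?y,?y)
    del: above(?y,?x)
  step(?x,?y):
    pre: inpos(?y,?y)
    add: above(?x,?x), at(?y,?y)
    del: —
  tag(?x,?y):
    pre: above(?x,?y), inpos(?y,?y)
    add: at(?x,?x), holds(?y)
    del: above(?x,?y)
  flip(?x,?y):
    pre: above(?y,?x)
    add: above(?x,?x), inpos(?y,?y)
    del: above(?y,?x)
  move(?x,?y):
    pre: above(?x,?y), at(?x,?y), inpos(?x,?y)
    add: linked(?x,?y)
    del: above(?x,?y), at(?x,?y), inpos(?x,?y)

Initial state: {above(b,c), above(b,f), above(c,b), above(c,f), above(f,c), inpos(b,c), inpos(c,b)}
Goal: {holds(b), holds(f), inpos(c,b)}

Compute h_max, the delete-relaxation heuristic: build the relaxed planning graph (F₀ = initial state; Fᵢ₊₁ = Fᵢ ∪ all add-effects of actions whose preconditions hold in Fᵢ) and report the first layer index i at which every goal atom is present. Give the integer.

2

F0 = init (7 atoms)
F1 = F0 ∪ {above(b,b), above(c,c), above(f,f), inpos(b,b), inpos(c,c), inpos(f,f)}  (13 atoms)
F2 = F1 ∪ {at(b,b), at(c,c), at(f,f), holds(b), holds(c), holds(f)}  (19 atoms)
goal ⊆ F2  ⇒  h_max = 2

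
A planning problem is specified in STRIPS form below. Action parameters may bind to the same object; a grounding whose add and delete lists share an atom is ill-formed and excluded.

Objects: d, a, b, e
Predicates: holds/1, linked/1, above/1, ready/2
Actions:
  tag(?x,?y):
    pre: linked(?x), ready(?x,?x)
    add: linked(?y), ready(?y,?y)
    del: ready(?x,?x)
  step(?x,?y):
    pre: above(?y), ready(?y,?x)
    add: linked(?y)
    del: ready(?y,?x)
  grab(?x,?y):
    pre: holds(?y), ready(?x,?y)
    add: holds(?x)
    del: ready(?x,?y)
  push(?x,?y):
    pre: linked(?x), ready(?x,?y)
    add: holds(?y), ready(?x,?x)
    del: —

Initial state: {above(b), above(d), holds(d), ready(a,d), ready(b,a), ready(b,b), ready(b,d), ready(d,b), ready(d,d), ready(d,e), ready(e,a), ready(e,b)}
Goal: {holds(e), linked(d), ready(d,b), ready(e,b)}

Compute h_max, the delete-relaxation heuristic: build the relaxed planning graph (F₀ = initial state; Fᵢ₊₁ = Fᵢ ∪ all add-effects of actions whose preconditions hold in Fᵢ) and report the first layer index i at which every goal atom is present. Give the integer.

F0 = init (12 atoms)
F1 = F0 ∪ {holds(a), holds(b), linked(b), linked(d)}  (16 atoms)
F2 = F1 ∪ {holds(e), linked(a), linked(e), ready(a,a), ready(e,e)}  (21 atoms)
goal ⊆ F2  ⇒  h_max = 2

2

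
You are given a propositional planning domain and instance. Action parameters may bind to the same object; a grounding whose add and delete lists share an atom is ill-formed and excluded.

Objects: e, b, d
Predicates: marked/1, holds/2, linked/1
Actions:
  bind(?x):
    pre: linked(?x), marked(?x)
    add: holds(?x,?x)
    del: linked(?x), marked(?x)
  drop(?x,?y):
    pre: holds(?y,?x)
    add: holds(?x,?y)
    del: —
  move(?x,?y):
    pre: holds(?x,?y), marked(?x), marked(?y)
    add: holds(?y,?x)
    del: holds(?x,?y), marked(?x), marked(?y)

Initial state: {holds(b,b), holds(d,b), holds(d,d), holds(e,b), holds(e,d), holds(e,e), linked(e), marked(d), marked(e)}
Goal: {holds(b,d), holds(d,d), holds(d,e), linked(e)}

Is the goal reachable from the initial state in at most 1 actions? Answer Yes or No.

1. drop(b,d)  →  {holds(b,b), holds(b,d), holds(d,b), holds(d,d), holds(e,b), holds(e,d), holds(e,e), linked(e), marked(d), marked(e)}
2. drop(d,e)  →  {holds(b,b), holds(b,d), holds(d,b), holds(d,d), holds(d,e), holds(e,b), holds(e,d), holds(e,e), linked(e), marked(d), marked(e)}
optimal plan length = 2; 2 > 1

No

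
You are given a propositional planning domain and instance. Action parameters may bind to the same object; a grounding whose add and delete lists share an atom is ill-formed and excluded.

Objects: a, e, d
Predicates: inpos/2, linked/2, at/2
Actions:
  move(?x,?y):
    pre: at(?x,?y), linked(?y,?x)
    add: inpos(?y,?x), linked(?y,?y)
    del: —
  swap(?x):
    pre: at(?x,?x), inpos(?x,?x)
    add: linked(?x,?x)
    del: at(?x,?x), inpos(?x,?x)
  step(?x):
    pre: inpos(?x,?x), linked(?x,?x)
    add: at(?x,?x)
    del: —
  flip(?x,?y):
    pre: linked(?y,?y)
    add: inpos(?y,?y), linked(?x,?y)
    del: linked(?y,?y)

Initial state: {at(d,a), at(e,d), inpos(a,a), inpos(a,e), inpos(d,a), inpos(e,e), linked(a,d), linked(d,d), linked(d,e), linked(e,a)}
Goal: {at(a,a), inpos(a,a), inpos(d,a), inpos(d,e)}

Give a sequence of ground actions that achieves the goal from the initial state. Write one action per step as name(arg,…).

move(e,d); move(d,a); step(a)

1. move(e,d)  →  {at(d,a), at(e,d), inpos(a,a), inpos(a,e), inpos(d,a), inpos(d,e), inpos(e,e), linked(a,d), linked(d,d), linked(d,e), linked(e,a)}
2. move(d,a)  →  {at(d,a), at(e,d), inpos(a,a), inpos(a,d), inpos(a,e), inpos(d,a), inpos(d,e), inpos(e,e), linked(a,a), linked(a,d), linked(d,d), linked(d,e), linked(e,a)}
3. step(a)  →  {at(a,a), at(d,a), at(e,d), inpos(a,a), inpos(a,d), inpos(a,e), inpos(d,a), inpos(d,e), inpos(e,e), linked(a,a), linked(a,d), linked(d,d), linked(d,e), linked(e,a)}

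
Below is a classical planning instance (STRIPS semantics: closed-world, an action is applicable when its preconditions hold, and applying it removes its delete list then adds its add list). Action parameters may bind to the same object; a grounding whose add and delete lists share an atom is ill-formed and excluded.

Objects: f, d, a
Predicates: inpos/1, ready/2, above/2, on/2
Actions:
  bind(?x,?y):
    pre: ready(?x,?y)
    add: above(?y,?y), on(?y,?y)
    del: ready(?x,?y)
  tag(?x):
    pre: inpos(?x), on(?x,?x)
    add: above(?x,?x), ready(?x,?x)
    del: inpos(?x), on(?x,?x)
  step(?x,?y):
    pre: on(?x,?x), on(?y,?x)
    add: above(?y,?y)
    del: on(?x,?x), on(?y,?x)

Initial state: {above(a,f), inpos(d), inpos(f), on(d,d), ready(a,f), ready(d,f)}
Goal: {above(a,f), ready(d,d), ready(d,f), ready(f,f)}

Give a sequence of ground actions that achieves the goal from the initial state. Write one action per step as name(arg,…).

1. bind(a,f)  →  {above(a,f), above(f,f), inpos(d), inpos(f), on(d,d), on(f,f), ready(d,f)}
2. tag(f)  →  {above(a,f), above(f,f), inpos(d), on(d,d), ready(d,f), ready(f,f)}
3. tag(d)  →  {above(a,f), above(d,d), above(f,f), ready(d,d), ready(d,f), ready(f,f)}

bind(a,f); tag(f); tag(d)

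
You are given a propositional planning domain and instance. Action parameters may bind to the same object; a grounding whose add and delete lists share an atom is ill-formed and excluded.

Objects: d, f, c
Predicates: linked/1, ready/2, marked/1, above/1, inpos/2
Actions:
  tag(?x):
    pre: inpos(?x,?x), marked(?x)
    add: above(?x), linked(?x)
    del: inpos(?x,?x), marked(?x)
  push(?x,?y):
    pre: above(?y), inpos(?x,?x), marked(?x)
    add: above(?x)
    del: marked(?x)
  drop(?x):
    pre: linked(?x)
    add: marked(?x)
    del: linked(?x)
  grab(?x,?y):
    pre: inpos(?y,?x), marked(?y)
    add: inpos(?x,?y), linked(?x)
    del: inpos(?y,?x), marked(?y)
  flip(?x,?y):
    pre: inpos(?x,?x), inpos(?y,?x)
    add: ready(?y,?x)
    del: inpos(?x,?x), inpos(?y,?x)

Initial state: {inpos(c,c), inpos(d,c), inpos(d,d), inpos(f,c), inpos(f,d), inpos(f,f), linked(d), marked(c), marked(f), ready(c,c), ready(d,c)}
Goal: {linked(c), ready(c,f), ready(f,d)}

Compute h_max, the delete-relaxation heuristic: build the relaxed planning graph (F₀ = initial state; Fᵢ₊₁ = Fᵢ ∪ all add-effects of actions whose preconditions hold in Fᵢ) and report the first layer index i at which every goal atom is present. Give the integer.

F0 = init (11 atoms)
F1 = F0 ∪ {above(c), above(f), inpos(c,f), inpos(d,f), linked(c), linked(f), marked(d), ready(d,d), ready(f,c), ready(f,d), ready(f,f)}  (22 atoms)
F2 = F1 ∪ {above(d), inpos(c,d), ready(c,f), ready(d,f)}  (26 atoms)
goal ⊆ F2  ⇒  h_max = 2

2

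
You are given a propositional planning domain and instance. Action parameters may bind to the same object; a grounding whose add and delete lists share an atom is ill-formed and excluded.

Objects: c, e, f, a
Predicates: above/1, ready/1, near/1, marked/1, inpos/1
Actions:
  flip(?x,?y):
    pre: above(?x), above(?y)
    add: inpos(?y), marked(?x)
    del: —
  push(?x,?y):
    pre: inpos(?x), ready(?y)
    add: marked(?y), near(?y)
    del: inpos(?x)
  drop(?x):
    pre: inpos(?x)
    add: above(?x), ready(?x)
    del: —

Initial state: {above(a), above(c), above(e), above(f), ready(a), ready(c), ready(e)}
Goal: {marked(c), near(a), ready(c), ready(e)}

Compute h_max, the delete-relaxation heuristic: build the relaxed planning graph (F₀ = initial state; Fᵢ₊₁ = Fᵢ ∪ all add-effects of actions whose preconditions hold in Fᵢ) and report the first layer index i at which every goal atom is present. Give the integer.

2

F0 = init (7 atoms)
F1 = F0 ∪ {inpos(a), inpos(c), inpos(e), inpos(f), marked(a), marked(c), marked(e), marked(f)}  (15 atoms)
F2 = F1 ∪ {near(a), near(c), near(e), ready(f)}  (19 atoms)
goal ⊆ F2  ⇒  h_max = 2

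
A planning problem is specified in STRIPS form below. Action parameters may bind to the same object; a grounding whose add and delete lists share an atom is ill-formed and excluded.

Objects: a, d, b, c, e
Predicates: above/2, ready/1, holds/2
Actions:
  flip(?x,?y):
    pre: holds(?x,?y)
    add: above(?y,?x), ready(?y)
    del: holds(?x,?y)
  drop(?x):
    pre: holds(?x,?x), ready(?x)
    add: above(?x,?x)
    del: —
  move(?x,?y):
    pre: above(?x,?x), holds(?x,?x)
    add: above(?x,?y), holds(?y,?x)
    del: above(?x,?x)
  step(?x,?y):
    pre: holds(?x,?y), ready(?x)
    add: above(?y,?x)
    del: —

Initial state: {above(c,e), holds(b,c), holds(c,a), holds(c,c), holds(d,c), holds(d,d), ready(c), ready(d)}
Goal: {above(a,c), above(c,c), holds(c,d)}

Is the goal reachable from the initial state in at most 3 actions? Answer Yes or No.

1. flip(c,a)  →  {above(a,c), above(c,e), holds(b,c), holds(c,c), holds(d,c), holds(d,d), ready(a), ready(c), ready(d)}
2. flip(c,c)  →  {above(a,c), above(c,c), above(c,e), holds(b,c), holds(d,c), holds(d,d), ready(a), ready(c), ready(d)}
3. drop(d)  →  {above(a,c), above(c,c), above(c,e), above(d,d), holds(b,c), holds(d,c), holds(d,d), ready(a), ready(c), ready(d)}
4. move(d,c)  →  {above(a,c), above(c,c), above(c,e), above(d,c), holds(b,c), holds(c,d), holds(d,c), holds(d,d), ready(a), ready(c), ready(d)}
optimal plan length = 4; 4 > 3

No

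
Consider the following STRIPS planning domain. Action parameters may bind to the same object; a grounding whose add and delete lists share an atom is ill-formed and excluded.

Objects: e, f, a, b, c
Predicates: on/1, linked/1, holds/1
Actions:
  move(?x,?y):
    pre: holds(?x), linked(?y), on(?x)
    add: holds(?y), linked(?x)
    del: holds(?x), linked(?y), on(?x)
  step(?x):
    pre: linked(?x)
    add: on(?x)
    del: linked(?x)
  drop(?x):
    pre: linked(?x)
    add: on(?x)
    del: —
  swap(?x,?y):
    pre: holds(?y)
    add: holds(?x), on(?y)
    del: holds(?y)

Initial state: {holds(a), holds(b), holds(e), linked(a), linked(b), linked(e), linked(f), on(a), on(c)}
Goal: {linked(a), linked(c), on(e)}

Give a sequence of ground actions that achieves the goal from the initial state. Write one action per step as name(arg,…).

swap(c,e); move(c,e)

1. swap(c,e)  →  {holds(a), holds(b), holds(c), linked(a), linked(b), linked(e), linked(f), on(a), on(c), on(e)}
2. move(c,e)  →  {holds(a), holds(b), holds(e), linked(a), linked(b), linked(c), linked(f), on(a), on(e)}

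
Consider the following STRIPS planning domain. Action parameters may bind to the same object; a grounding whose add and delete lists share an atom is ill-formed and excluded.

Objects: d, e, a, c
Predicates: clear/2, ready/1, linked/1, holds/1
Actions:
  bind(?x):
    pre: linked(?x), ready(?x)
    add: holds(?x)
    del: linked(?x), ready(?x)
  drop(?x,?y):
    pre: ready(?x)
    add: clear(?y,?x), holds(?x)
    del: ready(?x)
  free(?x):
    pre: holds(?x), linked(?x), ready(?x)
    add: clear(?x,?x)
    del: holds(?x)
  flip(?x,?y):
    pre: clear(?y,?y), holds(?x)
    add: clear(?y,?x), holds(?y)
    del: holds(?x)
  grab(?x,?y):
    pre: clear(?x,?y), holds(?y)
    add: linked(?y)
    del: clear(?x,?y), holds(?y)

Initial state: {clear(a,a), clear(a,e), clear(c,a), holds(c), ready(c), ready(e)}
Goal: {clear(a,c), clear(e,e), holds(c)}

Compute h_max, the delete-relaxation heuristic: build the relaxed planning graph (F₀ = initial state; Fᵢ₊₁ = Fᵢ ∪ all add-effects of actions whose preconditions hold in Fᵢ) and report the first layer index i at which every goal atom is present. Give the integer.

1

F0 = init (6 atoms)
F1 = F0 ∪ {clear(a,c), clear(c,c), clear(c,e), clear(d,c), clear(d,e), clear(e,c), clear(e,e), holds(a), holds(e)}  (15 atoms)
goal ⊆ F1  ⇒  h_max = 1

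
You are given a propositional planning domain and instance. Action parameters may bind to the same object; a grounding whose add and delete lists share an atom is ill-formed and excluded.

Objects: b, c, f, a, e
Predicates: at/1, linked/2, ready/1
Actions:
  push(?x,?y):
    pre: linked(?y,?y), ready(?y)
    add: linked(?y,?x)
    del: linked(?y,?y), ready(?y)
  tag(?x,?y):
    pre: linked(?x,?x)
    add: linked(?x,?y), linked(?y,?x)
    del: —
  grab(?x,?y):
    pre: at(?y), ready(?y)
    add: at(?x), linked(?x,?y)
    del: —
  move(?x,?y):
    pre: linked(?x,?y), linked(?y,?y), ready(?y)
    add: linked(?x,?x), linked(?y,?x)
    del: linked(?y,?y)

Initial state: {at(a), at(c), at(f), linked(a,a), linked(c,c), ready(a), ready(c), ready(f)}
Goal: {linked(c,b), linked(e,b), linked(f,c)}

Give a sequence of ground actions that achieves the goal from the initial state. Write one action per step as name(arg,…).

tag(c,b); tag(c,f); move(b,c); tag(b,e)

1. tag(c,b)  →  {at(a), at(c), at(f), linked(a,a), linked(b,c), linked(c,b), linked(c,c), ready(a), ready(c), ready(f)}
2. tag(c,f)  →  {at(a), at(c), at(f), linked(a,a), linked(b,c), linked(c,b), linked(c,c), linked(c,f), linked(f,c), ready(a), ready(c), ready(f)}
3. move(b,c)  →  {at(a), at(c), at(f), linked(a,a), linked(b,b), linked(b,c), linked(c,b), linked(c,f), linked(f,c), ready(a), ready(c), ready(f)}
4. tag(b,e)  →  {at(a), at(c), at(f), linked(a,a), linked(b,b), linked(b,c), linked(b,e), linked(c,b), linked(c,f), linked(e,b), linked(f,c), ready(a), ready(c), ready(f)}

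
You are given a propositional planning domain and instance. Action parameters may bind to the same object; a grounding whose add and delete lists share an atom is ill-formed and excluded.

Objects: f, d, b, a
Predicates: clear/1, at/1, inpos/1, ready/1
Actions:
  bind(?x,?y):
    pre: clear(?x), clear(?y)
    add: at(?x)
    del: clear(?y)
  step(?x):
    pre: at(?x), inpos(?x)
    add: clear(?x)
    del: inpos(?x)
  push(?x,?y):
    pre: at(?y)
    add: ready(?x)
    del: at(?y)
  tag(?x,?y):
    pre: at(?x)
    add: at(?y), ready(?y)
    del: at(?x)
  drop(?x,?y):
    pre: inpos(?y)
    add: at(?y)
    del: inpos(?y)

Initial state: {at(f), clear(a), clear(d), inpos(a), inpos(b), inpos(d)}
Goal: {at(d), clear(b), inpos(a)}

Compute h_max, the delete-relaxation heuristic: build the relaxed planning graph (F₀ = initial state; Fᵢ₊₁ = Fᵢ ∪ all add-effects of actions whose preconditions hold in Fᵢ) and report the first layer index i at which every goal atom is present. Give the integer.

F0 = init (6 atoms)
F1 = F0 ∪ {at(a), at(b), at(d), ready(a), ready(b), ready(d), ready(f)}  (13 atoms)
F2 = F1 ∪ {clear(b)}  (14 atoms)
goal ⊆ F2  ⇒  h_max = 2

2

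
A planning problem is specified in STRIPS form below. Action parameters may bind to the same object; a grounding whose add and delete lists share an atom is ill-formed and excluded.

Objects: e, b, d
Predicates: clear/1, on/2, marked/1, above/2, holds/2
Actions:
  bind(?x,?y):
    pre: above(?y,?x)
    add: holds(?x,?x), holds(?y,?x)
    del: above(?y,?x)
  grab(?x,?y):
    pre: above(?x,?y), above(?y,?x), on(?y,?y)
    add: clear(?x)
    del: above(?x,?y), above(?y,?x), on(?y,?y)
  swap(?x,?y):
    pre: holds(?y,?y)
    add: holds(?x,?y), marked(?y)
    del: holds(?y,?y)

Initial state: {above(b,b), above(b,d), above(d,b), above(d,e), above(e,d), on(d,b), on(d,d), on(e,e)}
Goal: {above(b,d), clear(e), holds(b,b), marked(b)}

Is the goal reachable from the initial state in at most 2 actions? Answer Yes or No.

1. bind(b,b)  →  {above(b,d), above(d,b), above(d,e), above(e,d), holds(b,b), on(d,b), on(d,d), on(e,e)}
2. grab(e,d)  →  {above(b,d), above(d,b), clear(e), holds(b,b), on(d,b), on(e,e)}
3. swap(e,b)  →  {above(b,d), above(d,b), clear(e), holds(e,b), marked(b), on(d,b), on(e,e)}
4. bind(b,d)  →  {above(b,d), clear(e), holds(b,b), holds(d,b), holds(e,b), marked(b), on(d,b), on(e,e)}
optimal plan length = 4; 4 > 2

No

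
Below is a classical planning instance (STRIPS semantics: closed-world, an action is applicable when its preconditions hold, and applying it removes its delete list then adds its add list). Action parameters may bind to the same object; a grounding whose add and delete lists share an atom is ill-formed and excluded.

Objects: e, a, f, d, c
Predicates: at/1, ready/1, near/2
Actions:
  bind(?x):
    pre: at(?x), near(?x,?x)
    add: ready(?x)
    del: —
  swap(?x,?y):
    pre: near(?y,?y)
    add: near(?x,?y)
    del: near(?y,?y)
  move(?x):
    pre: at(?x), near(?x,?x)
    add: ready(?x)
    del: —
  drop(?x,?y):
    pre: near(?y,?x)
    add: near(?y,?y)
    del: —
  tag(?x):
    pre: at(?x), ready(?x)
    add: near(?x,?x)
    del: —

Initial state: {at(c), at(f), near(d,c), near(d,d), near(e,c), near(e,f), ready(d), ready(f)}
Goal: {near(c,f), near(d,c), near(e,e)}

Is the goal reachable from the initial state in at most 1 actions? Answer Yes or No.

No

1. drop(f,e)  →  {at(c), at(f), near(d,c), near(d,d), near(e,c), near(e,e), near(e,f), ready(d), ready(f)}
2. tag(f)  →  {at(c), at(f), near(d,c), near(d,d), near(e,c), near(e,e), near(e,f), near(f,f), ready(d), ready(f)}
3. swap(c,f)  →  {at(c), at(f), near(c,f), near(d,c), near(d,d), near(e,c), near(e,e), near(e,f), ready(d), ready(f)}
optimal plan length = 3; 3 > 1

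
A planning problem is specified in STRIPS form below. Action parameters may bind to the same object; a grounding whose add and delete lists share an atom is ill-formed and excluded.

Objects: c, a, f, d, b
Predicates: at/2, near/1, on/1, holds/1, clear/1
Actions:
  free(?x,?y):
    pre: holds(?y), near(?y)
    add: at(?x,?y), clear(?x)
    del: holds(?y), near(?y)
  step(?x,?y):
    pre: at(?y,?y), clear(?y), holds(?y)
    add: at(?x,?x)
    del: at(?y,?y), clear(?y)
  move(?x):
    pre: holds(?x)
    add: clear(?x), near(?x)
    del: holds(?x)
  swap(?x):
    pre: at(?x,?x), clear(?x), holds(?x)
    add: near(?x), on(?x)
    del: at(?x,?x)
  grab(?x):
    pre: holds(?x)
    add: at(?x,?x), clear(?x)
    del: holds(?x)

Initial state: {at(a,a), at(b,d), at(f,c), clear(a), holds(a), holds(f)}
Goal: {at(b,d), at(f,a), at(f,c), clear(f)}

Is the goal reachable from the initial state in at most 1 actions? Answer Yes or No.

1. swap(a)  →  {at(b,d), at(f,c), clear(a), holds(a), holds(f), near(a), on(a)}
2. free(f,a)  →  {at(b,d), at(f,a), at(f,c), clear(a), clear(f), holds(f), on(a)}
optimal plan length = 2; 2 > 1

No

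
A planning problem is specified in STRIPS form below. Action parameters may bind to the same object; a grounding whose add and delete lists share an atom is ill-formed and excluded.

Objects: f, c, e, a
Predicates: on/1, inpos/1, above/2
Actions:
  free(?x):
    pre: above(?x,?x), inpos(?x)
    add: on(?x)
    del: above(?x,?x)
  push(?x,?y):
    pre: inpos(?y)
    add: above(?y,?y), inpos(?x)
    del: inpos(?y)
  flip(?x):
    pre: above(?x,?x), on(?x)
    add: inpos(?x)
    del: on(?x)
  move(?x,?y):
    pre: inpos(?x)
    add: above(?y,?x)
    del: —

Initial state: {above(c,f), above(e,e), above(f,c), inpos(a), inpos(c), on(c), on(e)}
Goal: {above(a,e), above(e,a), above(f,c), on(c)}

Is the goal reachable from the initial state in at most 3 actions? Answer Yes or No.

Yes

1. push(e,c)  →  {above(c,c), above(c,f), above(e,e), above(f,c), inpos(a), inpos(e), on(c), on(e)}
2. move(e,a)  →  {above(a,e), above(c,c), above(c,f), above(e,e), above(f,c), inpos(a), inpos(e), on(c), on(e)}
3. move(a,e)  →  {above(a,e), above(c,c), above(c,f), above(e,a), above(e,e), above(f,c), inpos(a), inpos(e), on(c), on(e)}
optimal plan length = 3; 3 ≤ 3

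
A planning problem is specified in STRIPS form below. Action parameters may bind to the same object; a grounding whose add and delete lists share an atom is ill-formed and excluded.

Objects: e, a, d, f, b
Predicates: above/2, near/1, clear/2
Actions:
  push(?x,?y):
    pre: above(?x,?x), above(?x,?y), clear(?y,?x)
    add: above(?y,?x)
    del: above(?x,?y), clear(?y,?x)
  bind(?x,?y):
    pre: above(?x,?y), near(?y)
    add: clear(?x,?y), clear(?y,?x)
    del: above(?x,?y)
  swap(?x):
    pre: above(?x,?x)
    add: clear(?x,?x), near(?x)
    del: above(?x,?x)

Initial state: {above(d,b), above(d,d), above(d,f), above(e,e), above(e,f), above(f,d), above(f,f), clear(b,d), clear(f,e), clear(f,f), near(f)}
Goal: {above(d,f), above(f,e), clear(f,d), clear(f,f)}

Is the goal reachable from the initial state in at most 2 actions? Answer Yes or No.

No

1. push(e,f)  →  {above(d,b), above(d,d), above(d,f), above(e,e), above(f,d), above(f,e), above(f,f), clear(b,d), clear(f,f), near(f)}
2. bind(d,f)  →  {above(d,b), above(d,d), above(e,e), above(f,d), above(f,e), above(f,f), clear(b,d), clear(d,f), clear(f,d), clear(f,f), near(f)}
3. push(f,d)  →  {above(d,b), above(d,d), above(d,f), above(e,e), above(f,e), above(f,f), clear(b,d), clear(f,d), clear(f,f), near(f)}
optimal plan length = 3; 3 > 2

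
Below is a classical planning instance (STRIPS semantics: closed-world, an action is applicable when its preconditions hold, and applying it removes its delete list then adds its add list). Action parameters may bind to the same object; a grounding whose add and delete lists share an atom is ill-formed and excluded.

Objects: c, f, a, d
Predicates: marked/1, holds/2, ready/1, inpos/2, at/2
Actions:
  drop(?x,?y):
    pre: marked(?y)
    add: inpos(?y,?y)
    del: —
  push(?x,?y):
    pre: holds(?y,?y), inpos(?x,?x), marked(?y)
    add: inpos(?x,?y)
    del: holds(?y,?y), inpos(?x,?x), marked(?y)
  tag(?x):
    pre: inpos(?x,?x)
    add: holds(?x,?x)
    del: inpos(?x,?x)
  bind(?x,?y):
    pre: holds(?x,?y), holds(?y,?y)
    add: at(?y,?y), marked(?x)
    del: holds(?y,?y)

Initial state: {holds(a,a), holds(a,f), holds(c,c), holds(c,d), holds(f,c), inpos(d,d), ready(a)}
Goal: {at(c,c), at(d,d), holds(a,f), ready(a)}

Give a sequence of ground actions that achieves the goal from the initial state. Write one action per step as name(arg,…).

tag(d); bind(c,c); bind(c,d)

1. tag(d)  →  {holds(a,a), holds(a,f), holds(c,c), holds(c,d), holds(d,d), holds(f,c), ready(a)}
2. bind(c,c)  →  {at(c,c), holds(a,a), holds(a,f), holds(c,d), holds(d,d), holds(f,c), marked(c), ready(a)}
3. bind(c,d)  →  {at(c,c), at(d,d), holds(a,a), holds(a,f), holds(c,d), holds(f,c), marked(c), ready(a)}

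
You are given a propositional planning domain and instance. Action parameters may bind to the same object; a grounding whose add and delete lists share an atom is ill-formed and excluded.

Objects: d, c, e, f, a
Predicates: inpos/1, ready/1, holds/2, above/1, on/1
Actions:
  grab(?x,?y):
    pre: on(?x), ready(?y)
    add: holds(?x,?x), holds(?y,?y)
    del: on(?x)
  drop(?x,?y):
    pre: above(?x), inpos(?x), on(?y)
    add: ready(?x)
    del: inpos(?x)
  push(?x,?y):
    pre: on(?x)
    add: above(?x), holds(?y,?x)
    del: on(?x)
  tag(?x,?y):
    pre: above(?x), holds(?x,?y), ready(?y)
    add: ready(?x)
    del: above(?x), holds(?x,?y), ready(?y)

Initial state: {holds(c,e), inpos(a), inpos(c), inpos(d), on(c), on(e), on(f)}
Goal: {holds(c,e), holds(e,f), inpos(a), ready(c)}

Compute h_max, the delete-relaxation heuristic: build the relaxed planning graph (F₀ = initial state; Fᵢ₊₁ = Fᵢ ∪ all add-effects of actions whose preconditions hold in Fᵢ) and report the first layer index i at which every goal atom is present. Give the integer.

F0 = init (7 atoms)
F1 = F0 ∪ {above(c), above(e), above(f), holds(a,c), holds(a,e), holds(a,f), holds(c,c), holds(c,f), holds(d,c), holds(d,e), holds(d,f), holds(e,c), holds(e,e), holds(e,f), holds(f,c), holds(f,e), holds(f,f)}  (24 atoms)
F2 = F1 ∪ {ready(c)}  (25 atoms)
goal ⊆ F2  ⇒  h_max = 2

2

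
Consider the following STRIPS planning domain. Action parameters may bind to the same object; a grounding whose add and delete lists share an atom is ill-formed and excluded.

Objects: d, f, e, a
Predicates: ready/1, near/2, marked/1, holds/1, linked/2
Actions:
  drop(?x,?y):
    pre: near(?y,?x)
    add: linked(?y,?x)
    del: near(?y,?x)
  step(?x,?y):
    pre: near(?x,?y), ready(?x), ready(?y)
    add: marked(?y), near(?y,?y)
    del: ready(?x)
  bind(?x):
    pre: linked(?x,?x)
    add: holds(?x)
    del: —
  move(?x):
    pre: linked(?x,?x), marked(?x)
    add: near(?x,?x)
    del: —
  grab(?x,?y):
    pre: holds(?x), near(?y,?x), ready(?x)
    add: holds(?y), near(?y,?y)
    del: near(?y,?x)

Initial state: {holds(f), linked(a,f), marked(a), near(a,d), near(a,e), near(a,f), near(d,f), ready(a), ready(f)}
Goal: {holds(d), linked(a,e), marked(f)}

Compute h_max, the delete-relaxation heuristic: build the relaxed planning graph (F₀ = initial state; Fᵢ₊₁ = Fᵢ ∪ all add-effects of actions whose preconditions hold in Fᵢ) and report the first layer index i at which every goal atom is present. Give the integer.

1

F0 = init (9 atoms)
F1 = F0 ∪ {holds(a), holds(d), linked(a,d), linked(a,e), linked(d,f), marked(f), near(a,a), near(d,d), near(f,f)}  (18 atoms)
goal ⊆ F1  ⇒  h_max = 1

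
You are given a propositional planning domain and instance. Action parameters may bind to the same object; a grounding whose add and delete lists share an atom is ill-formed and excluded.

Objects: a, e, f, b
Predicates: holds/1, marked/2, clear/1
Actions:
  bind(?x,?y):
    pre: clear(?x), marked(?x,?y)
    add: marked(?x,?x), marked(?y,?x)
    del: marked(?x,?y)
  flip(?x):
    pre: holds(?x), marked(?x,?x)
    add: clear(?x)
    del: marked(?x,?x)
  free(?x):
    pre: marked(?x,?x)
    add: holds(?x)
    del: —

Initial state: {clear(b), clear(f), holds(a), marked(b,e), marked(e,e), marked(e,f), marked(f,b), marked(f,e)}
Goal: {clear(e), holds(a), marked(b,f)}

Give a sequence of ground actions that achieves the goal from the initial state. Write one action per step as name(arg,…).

1. bind(f,b)  →  {clear(b), clear(f), holds(a), marked(b,e), marked(b,f), marked(e,e), marked(e,f), marked(f,e), marked(f,f)}
2. free(e)  →  {clear(b), clear(f), holds(a), holds(e), marked(b,e), marked(b,f), marked(e,e), marked(e,f), marked(f,e), marked(f,f)}
3. flip(e)  →  {clear(b), clear(e), clear(f), holds(a), holds(e), marked(b,e), marked(b,f), marked(e,f), marked(f,e), marked(f,f)}

bind(f,b); free(e); flip(e)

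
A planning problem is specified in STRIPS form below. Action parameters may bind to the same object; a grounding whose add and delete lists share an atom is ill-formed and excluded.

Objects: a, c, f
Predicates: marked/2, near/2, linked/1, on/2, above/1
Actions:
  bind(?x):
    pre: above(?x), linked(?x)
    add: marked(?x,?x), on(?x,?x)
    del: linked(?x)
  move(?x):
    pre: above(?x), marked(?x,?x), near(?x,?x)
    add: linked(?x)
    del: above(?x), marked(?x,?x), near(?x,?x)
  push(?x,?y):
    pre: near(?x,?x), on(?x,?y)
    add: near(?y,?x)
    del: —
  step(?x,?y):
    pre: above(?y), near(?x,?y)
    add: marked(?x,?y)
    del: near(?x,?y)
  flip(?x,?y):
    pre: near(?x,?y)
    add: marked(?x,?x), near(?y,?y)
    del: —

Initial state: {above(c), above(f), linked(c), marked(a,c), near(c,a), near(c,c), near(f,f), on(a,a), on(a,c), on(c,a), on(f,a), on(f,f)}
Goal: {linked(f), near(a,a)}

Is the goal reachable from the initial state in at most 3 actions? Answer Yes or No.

Yes

1. flip(c,a)  →  {above(c), above(f), linked(c), marked(a,c), marked(c,c), near(a,a), near(c,a), near(c,c), near(f,f), on(a,a), on(a,c), on(c,a), on(f,a), on(f,f)}
2. flip(f,f)  →  {above(c), above(f), linked(c), marked(a,c), marked(c,c), marked(f,f), near(a,a), near(c,a), near(c,c), near(f,f), on(a,a), on(a,c), on(c,a), on(f,a), on(f,f)}
3. move(f)  →  {above(c), linked(c), linked(f), marked(a,c), marked(c,c), near(a,a), near(c,a), near(c,c), on(a,a), on(a,c), on(c,a), on(f,a), on(f,f)}
optimal plan length = 3; 3 ≤ 3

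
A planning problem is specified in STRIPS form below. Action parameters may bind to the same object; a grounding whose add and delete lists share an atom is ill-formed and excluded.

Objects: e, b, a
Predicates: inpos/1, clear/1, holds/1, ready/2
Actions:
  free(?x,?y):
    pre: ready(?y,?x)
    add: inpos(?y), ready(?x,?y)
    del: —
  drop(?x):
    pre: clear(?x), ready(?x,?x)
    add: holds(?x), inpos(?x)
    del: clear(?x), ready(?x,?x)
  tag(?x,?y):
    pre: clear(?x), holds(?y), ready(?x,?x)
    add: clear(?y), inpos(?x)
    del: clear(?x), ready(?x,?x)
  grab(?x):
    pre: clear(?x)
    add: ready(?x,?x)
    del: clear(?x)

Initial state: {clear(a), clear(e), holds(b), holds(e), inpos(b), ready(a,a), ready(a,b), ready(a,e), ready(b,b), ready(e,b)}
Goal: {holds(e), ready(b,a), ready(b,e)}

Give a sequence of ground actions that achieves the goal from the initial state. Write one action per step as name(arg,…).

free(b,e); free(b,a)

1. free(b,e)  →  {clear(a), clear(e), holds(b), holds(e), inpos(b), inpos(e), ready(a,a), ready(a,b), ready(a,e), ready(b,b), ready(b,e), ready(e,b)}
2. free(b,a)  →  {clear(a), clear(e), holds(b), holds(e), inpos(a), inpos(b), inpos(e), ready(a,a), ready(a,b), ready(a,e), ready(b,a), ready(b,b), ready(b,e), ready(e,b)}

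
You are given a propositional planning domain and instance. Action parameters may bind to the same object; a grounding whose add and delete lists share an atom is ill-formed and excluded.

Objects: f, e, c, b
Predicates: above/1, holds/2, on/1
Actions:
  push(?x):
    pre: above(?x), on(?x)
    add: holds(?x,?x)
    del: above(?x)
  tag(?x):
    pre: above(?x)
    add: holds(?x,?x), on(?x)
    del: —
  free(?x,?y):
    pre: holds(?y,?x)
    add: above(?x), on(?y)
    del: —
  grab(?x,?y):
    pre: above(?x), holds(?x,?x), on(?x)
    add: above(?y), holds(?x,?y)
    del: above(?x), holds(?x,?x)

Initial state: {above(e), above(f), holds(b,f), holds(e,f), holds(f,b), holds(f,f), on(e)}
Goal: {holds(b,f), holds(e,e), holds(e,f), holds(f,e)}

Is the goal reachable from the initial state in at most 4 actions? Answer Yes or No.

1. push(e)  →  {above(f), holds(b,f), holds(e,e), holds(e,f), holds(f,b), holds(f,f), on(e)}
2. tag(f)  →  {above(f), holds(b,f), holds(e,e), holds(e,f), holds(f,b), holds(f,f), on(e), on(f)}
3. grab(f,e)  →  {above(e), holds(b,f), holds(e,e), holds(e,f), holds(f,b), holds(f,e), on(e), on(f)}
optimal plan length = 3; 3 ≤ 4

Yes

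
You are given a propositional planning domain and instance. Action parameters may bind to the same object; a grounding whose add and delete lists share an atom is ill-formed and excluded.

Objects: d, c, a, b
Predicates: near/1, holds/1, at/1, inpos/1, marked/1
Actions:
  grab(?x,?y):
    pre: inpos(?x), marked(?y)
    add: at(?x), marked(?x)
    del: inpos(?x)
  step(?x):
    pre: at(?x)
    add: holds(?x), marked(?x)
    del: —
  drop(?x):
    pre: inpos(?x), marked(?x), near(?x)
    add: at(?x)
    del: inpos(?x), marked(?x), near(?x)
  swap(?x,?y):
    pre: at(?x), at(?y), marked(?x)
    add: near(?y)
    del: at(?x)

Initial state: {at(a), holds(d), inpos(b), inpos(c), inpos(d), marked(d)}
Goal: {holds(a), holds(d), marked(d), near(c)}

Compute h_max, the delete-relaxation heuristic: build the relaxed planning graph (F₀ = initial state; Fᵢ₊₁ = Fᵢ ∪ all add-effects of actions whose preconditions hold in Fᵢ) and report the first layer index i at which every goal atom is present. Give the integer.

F0 = init (6 atoms)
F1 = F0 ∪ {at(b), at(c), at(d), holds(a), marked(a), marked(b), marked(c)}  (13 atoms)
F2 = F1 ∪ {holds(b), holds(c), near(a), near(b), near(c), near(d)}  (19 atoms)
goal ⊆ F2  ⇒  h_max = 2

2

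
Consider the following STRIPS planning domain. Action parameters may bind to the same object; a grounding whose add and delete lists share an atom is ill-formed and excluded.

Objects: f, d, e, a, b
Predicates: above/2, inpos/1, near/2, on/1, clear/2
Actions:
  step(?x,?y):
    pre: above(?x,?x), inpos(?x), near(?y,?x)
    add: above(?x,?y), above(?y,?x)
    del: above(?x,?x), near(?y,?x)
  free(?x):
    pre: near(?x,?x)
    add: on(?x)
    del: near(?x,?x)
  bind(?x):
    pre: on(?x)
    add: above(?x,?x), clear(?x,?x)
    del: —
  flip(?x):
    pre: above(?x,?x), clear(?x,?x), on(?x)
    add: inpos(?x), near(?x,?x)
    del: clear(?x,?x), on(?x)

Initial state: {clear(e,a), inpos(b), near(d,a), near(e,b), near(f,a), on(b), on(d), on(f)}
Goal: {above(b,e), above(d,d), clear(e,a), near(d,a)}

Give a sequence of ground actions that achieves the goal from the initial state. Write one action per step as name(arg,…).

1. bind(d)  →  {above(d,d), clear(d,d), clear(e,a), inpos(b), near(d,a), near(e,b), near(f,a), on(b), on(d), on(f)}
2. bind(b)  →  {above(b,b), above(d,d), clear(b,b), clear(d,d), clear(e,a), inpos(b), near(d,a), near(e,b), near(f,a), on(b), on(d), on(f)}
3. step(b,e)  →  {above(b,e), above(d,d), above(e,b), clear(b,b), clear(d,d), clear(e,a), inpos(b), near(d,a), near(f,a), on(b), on(d), on(f)}

bind(d); bind(b); step(b,e)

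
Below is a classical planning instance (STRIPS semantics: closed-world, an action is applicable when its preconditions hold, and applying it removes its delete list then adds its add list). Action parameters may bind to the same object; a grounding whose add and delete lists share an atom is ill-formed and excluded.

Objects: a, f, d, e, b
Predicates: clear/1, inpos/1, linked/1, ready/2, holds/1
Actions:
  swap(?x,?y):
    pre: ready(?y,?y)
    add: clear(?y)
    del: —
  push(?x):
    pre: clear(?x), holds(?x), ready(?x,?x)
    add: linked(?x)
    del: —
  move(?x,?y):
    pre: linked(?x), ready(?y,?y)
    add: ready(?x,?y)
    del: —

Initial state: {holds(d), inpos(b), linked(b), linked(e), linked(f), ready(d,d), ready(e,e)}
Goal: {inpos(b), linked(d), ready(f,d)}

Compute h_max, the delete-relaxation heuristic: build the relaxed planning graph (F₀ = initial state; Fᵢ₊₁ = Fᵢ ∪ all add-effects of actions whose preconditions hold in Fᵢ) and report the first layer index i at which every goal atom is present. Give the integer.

F0 = init (7 atoms)
F1 = F0 ∪ {clear(d), clear(e), ready(b,d), ready(b,e), ready(e,d), ready(f,d), ready(f,e)}  (14 atoms)
F2 = F1 ∪ {linked(d)}  (15 atoms)
goal ⊆ F2  ⇒  h_max = 2

2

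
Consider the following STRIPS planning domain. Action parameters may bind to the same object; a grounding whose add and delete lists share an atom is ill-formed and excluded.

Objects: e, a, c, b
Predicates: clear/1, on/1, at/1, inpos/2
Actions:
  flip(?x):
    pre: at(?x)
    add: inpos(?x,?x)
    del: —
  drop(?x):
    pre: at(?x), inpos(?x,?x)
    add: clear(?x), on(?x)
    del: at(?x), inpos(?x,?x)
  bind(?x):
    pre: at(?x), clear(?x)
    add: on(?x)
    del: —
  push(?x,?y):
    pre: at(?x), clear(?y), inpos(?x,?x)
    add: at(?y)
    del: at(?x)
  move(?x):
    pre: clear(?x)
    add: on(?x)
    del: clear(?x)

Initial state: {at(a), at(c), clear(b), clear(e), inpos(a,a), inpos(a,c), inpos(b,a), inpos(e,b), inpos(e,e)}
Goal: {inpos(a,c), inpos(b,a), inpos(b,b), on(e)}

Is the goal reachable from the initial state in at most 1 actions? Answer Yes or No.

No

1. push(a,b)  →  {at(b), at(c), clear(b), clear(e), inpos(a,a), inpos(a,c), inpos(b,a), inpos(e,b), inpos(e,e)}
2. flip(b)  →  {at(b), at(c), clear(b), clear(e), inpos(a,a), inpos(a,c), inpos(b,a), inpos(b,b), inpos(e,b), inpos(e,e)}
3. move(e)  →  {at(b), at(c), clear(b), inpos(a,a), inpos(a,c), inpos(b,a), inpos(b,b), inpos(e,b), inpos(e,e), on(e)}
optimal plan length = 3; 3 > 1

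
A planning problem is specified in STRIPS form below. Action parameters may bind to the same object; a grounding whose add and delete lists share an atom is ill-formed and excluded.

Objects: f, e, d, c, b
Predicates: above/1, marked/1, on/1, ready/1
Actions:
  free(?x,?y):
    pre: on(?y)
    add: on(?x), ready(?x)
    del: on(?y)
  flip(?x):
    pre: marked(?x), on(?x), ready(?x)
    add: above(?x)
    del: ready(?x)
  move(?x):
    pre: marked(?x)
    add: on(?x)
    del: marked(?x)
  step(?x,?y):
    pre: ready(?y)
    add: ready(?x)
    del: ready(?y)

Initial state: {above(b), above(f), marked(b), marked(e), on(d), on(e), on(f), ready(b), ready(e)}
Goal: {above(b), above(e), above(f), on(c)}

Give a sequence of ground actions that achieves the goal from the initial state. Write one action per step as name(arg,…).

1. free(c,f)  →  {above(b), above(f), marked(b), marked(e), on(c), on(d), on(e), ready(b), ready(c), ready(e)}
2. flip(e)  →  {above(b), above(e), above(f), marked(b), marked(e), on(c), on(d), on(e), ready(b), ready(c)}

free(c,f); flip(e)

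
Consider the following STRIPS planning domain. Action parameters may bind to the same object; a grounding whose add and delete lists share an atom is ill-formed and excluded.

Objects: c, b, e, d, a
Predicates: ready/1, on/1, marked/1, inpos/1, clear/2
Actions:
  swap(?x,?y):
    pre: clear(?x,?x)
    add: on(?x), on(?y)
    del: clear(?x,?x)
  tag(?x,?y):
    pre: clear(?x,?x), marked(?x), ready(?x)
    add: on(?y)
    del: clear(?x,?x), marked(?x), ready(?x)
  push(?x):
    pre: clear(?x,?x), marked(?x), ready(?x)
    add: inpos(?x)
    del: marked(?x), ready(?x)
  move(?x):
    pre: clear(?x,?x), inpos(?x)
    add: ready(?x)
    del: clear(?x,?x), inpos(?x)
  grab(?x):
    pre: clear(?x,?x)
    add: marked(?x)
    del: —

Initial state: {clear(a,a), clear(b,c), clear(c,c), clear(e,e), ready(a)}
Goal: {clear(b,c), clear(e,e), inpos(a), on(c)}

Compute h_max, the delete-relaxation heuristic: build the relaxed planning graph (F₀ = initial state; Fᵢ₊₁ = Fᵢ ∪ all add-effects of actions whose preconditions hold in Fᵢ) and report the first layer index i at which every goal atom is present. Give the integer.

F0 = init (5 atoms)
F1 = F0 ∪ {marked(a), marked(c), marked(e), on(a), on(b), on(c), on(d), on(e)}  (13 atoms)
F2 = F1 ∪ {inpos(a)}  (14 atoms)
goal ⊆ F2  ⇒  h_max = 2

2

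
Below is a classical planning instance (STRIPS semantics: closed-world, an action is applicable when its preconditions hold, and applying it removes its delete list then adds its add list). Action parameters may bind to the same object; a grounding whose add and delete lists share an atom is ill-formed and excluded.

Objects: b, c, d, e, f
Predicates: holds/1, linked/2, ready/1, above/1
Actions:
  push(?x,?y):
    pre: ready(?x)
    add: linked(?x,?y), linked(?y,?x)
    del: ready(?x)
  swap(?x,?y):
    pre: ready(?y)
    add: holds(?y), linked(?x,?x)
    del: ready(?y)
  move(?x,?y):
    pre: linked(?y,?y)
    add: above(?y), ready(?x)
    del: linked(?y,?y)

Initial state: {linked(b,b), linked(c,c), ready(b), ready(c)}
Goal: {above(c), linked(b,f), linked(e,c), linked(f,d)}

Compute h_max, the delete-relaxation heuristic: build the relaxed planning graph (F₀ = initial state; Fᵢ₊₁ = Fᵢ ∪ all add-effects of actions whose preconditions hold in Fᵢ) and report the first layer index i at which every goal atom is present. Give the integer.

2

F0 = init (4 atoms)
F1 = F0 ∪ {above(b), above(c), holds(b), holds(c), linked(b,c), linked(b,d), linked(b,e), linked(b,f), linked(c,b), linked(c,d), linked(c,e), linked(c,f), linked(d,b), linked(d,c), linked(d,d), linked(e,b), linked(e,c), linked(e,e), linked(f,b), linked(f,c), linked(f,f), ready(d), ready(e), ready(f)}  (28 atoms)
F2 = F1 ∪ {above(d), above(e), above(f), holds(d), holds(e), holds(f), linked(d,e), linked(d,f), linked(e,d), linked(e,f), linked(f,d), linked(f,e)}  (40 atoms)
goal ⊆ F2  ⇒  h_max = 2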